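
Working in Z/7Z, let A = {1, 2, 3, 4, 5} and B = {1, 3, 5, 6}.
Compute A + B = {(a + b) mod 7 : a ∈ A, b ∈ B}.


Work in Z/7Z: reduce every sum a + b modulo 7.
Enumerate all 20 pairs:
a = 1: 1+1=2, 1+3=4, 1+5=6, 1+6=0
a = 2: 2+1=3, 2+3=5, 2+5=0, 2+6=1
a = 3: 3+1=4, 3+3=6, 3+5=1, 3+6=2
a = 4: 4+1=5, 4+3=0, 4+5=2, 4+6=3
a = 5: 5+1=6, 5+3=1, 5+5=3, 5+6=4
Distinct residues collected: {0, 1, 2, 3, 4, 5, 6}
|A + B| = 7 (out of 7 total residues).

A + B = {0, 1, 2, 3, 4, 5, 6}


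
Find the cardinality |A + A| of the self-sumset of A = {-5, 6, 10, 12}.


A + A = {a + a' : a, a' ∈ A}; |A| = 4.
General bounds: 2|A| - 1 ≤ |A + A| ≤ |A|(|A|+1)/2, i.e. 7 ≤ |A + A| ≤ 10.
Lower bound 2|A|-1 is attained iff A is an arithmetic progression.
Enumerate sums a + a' for a ≤ a' (symmetric, so this suffices):
a = -5: -5+-5=-10, -5+6=1, -5+10=5, -5+12=7
a = 6: 6+6=12, 6+10=16, 6+12=18
a = 10: 10+10=20, 10+12=22
a = 12: 12+12=24
Distinct sums: {-10, 1, 5, 7, 12, 16, 18, 20, 22, 24}
|A + A| = 10

|A + A| = 10


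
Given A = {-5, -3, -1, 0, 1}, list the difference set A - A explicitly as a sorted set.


A - A = {a - a' : a, a' ∈ A}.
Compute a - a' for each ordered pair (a, a'):
a = -5: -5--5=0, -5--3=-2, -5--1=-4, -5-0=-5, -5-1=-6
a = -3: -3--5=2, -3--3=0, -3--1=-2, -3-0=-3, -3-1=-4
a = -1: -1--5=4, -1--3=2, -1--1=0, -1-0=-1, -1-1=-2
a = 0: 0--5=5, 0--3=3, 0--1=1, 0-0=0, 0-1=-1
a = 1: 1--5=6, 1--3=4, 1--1=2, 1-0=1, 1-1=0
Collecting distinct values (and noting 0 appears from a-a):
A - A = {-6, -5, -4, -3, -2, -1, 0, 1, 2, 3, 4, 5, 6}
|A - A| = 13

A - A = {-6, -5, -4, -3, -2, -1, 0, 1, 2, 3, 4, 5, 6}


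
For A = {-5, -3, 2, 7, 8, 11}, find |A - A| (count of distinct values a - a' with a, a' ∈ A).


A - A = {a - a' : a, a' ∈ A}; |A| = 6.
Bounds: 2|A|-1 ≤ |A - A| ≤ |A|² - |A| + 1, i.e. 11 ≤ |A - A| ≤ 31.
Note: 0 ∈ A - A always (from a - a). The set is symmetric: if d ∈ A - A then -d ∈ A - A.
Enumerate nonzero differences d = a - a' with a > a' (then include -d):
Positive differences: {1, 2, 3, 4, 5, 6, 7, 9, 10, 11, 12, 13, 14, 16}
Full difference set: {0} ∪ (positive diffs) ∪ (negative diffs).
|A - A| = 1 + 2·14 = 29 (matches direct enumeration: 29).

|A - A| = 29


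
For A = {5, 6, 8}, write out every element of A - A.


A - A = {a - a' : a, a' ∈ A}.
Compute a - a' for each ordered pair (a, a'):
a = 5: 5-5=0, 5-6=-1, 5-8=-3
a = 6: 6-5=1, 6-6=0, 6-8=-2
a = 8: 8-5=3, 8-6=2, 8-8=0
Collecting distinct values (and noting 0 appears from a-a):
A - A = {-3, -2, -1, 0, 1, 2, 3}
|A - A| = 7

A - A = {-3, -2, -1, 0, 1, 2, 3}


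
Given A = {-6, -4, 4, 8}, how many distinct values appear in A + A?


A + A = {a + a' : a, a' ∈ A}; |A| = 4.
General bounds: 2|A| - 1 ≤ |A + A| ≤ |A|(|A|+1)/2, i.e. 7 ≤ |A + A| ≤ 10.
Lower bound 2|A|-1 is attained iff A is an arithmetic progression.
Enumerate sums a + a' for a ≤ a' (symmetric, so this suffices):
a = -6: -6+-6=-12, -6+-4=-10, -6+4=-2, -6+8=2
a = -4: -4+-4=-8, -4+4=0, -4+8=4
a = 4: 4+4=8, 4+8=12
a = 8: 8+8=16
Distinct sums: {-12, -10, -8, -2, 0, 2, 4, 8, 12, 16}
|A + A| = 10

|A + A| = 10


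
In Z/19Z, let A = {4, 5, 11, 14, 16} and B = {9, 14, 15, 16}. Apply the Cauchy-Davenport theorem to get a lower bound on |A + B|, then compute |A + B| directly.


Cauchy-Davenport: |A + B| ≥ min(p, |A| + |B| - 1) for A, B nonempty in Z/pZ.
|A| = 5, |B| = 4, p = 19.
CD lower bound = min(19, 5 + 4 - 1) = min(19, 8) = 8.
Compute A + B mod 19 directly:
a = 4: 4+9=13, 4+14=18, 4+15=0, 4+16=1
a = 5: 5+9=14, 5+14=0, 5+15=1, 5+16=2
a = 11: 11+9=1, 11+14=6, 11+15=7, 11+16=8
a = 14: 14+9=4, 14+14=9, 14+15=10, 14+16=11
a = 16: 16+9=6, 16+14=11, 16+15=12, 16+16=13
A + B = {0, 1, 2, 4, 6, 7, 8, 9, 10, 11, 12, 13, 14, 18}, so |A + B| = 14.
Verify: 14 ≥ 8? Yes ✓.

CD lower bound = 8, actual |A + B| = 14.


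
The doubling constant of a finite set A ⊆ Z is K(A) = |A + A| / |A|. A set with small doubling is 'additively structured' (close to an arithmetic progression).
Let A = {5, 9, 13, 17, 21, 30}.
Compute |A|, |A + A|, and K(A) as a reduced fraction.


|A| = 6.
Compute A + A by enumerating all 36 pairs.
A + A = {10, 14, 18, 22, 26, 30, 34, 35, 38, 39, 42, 43, 47, 51, 60}, so |A + A| = 15.
K = |A + A| / |A| = 15/6 = 5/2 ≈ 2.5000.
Reference: AP of size 6 gives K = 11/6 ≈ 1.8333; a fully generic set of size 6 gives K ≈ 3.5000.

|A| = 6, |A + A| = 15, K = 15/6 = 5/2.


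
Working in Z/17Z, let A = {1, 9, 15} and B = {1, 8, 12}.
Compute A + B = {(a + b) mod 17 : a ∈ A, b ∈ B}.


Work in Z/17Z: reduce every sum a + b modulo 17.
Enumerate all 9 pairs:
a = 1: 1+1=2, 1+8=9, 1+12=13
a = 9: 9+1=10, 9+8=0, 9+12=4
a = 15: 15+1=16, 15+8=6, 15+12=10
Distinct residues collected: {0, 2, 4, 6, 9, 10, 13, 16}
|A + B| = 8 (out of 17 total residues).

A + B = {0, 2, 4, 6, 9, 10, 13, 16}


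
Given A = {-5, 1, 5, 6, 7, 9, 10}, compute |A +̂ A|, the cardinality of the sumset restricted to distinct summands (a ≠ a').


Restricted sumset: A +̂ A = {a + a' : a ∈ A, a' ∈ A, a ≠ a'}.
Equivalently, take A + A and drop any sum 2a that is achievable ONLY as a + a for a ∈ A (i.e. sums representable only with equal summands).
Enumerate pairs (a, a') with a < a' (symmetric, so each unordered pair gives one sum; this covers all a ≠ a'):
  -5 + 1 = -4
  -5 + 5 = 0
  -5 + 6 = 1
  -5 + 7 = 2
  -5 + 9 = 4
  -5 + 10 = 5
  1 + 5 = 6
  1 + 6 = 7
  1 + 7 = 8
  1 + 9 = 10
  1 + 10 = 11
  5 + 6 = 11
  5 + 7 = 12
  5 + 9 = 14
  5 + 10 = 15
  6 + 7 = 13
  6 + 9 = 15
  6 + 10 = 16
  7 + 9 = 16
  7 + 10 = 17
  9 + 10 = 19
Collected distinct sums: {-4, 0, 1, 2, 4, 5, 6, 7, 8, 10, 11, 12, 13, 14, 15, 16, 17, 19}
|A +̂ A| = 18
(Reference bound: |A +̂ A| ≥ 2|A| - 3 for |A| ≥ 2, with |A| = 7 giving ≥ 11.)

|A +̂ A| = 18


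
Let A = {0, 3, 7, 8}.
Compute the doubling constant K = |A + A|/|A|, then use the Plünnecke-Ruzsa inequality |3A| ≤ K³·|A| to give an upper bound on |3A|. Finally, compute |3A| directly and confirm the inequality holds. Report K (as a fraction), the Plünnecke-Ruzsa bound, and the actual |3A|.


|A| = 4.
Step 1: Compute A + A by enumerating all 16 pairs.
A + A = {0, 3, 6, 7, 8, 10, 11, 14, 15, 16}, so |A + A| = 10.
Step 2: Doubling constant K = |A + A|/|A| = 10/4 = 10/4 ≈ 2.5000.
Step 3: Plünnecke-Ruzsa gives |3A| ≤ K³·|A| = (2.5000)³ · 4 ≈ 62.5000.
Step 4: Compute 3A = A + A + A directly by enumerating all triples (a,b,c) ∈ A³; |3A| = 19.
Step 5: Check 19 ≤ 62.5000? Yes ✓.

K = 10/4, Plünnecke-Ruzsa bound K³|A| ≈ 62.5000, |3A| = 19, inequality holds.


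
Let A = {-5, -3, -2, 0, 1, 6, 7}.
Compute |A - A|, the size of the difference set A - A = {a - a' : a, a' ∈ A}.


A - A = {a - a' : a, a' ∈ A}; |A| = 7.
Bounds: 2|A|-1 ≤ |A - A| ≤ |A|² - |A| + 1, i.e. 13 ≤ |A - A| ≤ 43.
Note: 0 ∈ A - A always (from a - a). The set is symmetric: if d ∈ A - A then -d ∈ A - A.
Enumerate nonzero differences d = a - a' with a > a' (then include -d):
Positive differences: {1, 2, 3, 4, 5, 6, 7, 8, 9, 10, 11, 12}
Full difference set: {0} ∪ (positive diffs) ∪ (negative diffs).
|A - A| = 1 + 2·12 = 25 (matches direct enumeration: 25).

|A - A| = 25


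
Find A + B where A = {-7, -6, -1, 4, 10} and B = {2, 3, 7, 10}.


A + B = {a + b : a ∈ A, b ∈ B}.
Enumerate all |A|·|B| = 5·4 = 20 pairs (a, b) and collect distinct sums.
a = -7: -7+2=-5, -7+3=-4, -7+7=0, -7+10=3
a = -6: -6+2=-4, -6+3=-3, -6+7=1, -6+10=4
a = -1: -1+2=1, -1+3=2, -1+7=6, -1+10=9
a = 4: 4+2=6, 4+3=7, 4+7=11, 4+10=14
a = 10: 10+2=12, 10+3=13, 10+7=17, 10+10=20
Collecting distinct sums: A + B = {-5, -4, -3, 0, 1, 2, 3, 4, 6, 7, 9, 11, 12, 13, 14, 17, 20}
|A + B| = 17

A + B = {-5, -4, -3, 0, 1, 2, 3, 4, 6, 7, 9, 11, 12, 13, 14, 17, 20}


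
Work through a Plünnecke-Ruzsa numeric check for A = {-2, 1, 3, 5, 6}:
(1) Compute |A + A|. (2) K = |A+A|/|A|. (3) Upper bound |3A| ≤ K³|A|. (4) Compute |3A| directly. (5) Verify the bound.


|A| = 5.
Step 1: Compute A + A by enumerating all 25 pairs.
A + A = {-4, -1, 1, 2, 3, 4, 6, 7, 8, 9, 10, 11, 12}, so |A + A| = 13.
Step 2: Doubling constant K = |A + A|/|A| = 13/5 = 13/5 ≈ 2.6000.
Step 3: Plünnecke-Ruzsa gives |3A| ≤ K³·|A| = (2.6000)³ · 5 ≈ 87.8800.
Step 4: Compute 3A = A + A + A directly by enumerating all triples (a,b,c) ∈ A³; |3A| = 22.
Step 5: Check 22 ≤ 87.8800? Yes ✓.

K = 13/5, Plünnecke-Ruzsa bound K³|A| ≈ 87.8800, |3A| = 22, inequality holds.


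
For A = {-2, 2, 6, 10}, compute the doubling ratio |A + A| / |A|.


|A| = 4.
Compute A + A by enumerating all 16 pairs.
A + A = {-4, 0, 4, 8, 12, 16, 20}, so |A + A| = 7.
K = |A + A| / |A| = 7/4 (already in lowest terms) ≈ 1.7500.
Reference: AP of size 4 gives K = 7/4 ≈ 1.7500; a fully generic set of size 4 gives K ≈ 2.5000.

|A| = 4, |A + A| = 7, K = 7/4.


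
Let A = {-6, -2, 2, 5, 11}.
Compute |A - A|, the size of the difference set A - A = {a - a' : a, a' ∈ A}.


A - A = {a - a' : a, a' ∈ A}; |A| = 5.
Bounds: 2|A|-1 ≤ |A - A| ≤ |A|² - |A| + 1, i.e. 9 ≤ |A - A| ≤ 21.
Note: 0 ∈ A - A always (from a - a). The set is symmetric: if d ∈ A - A then -d ∈ A - A.
Enumerate nonzero differences d = a - a' with a > a' (then include -d):
Positive differences: {3, 4, 6, 7, 8, 9, 11, 13, 17}
Full difference set: {0} ∪ (positive diffs) ∪ (negative diffs).
|A - A| = 1 + 2·9 = 19 (matches direct enumeration: 19).

|A - A| = 19


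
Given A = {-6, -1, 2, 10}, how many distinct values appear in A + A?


A + A = {a + a' : a, a' ∈ A}; |A| = 4.
General bounds: 2|A| - 1 ≤ |A + A| ≤ |A|(|A|+1)/2, i.e. 7 ≤ |A + A| ≤ 10.
Lower bound 2|A|-1 is attained iff A is an arithmetic progression.
Enumerate sums a + a' for a ≤ a' (symmetric, so this suffices):
a = -6: -6+-6=-12, -6+-1=-7, -6+2=-4, -6+10=4
a = -1: -1+-1=-2, -1+2=1, -1+10=9
a = 2: 2+2=4, 2+10=12
a = 10: 10+10=20
Distinct sums: {-12, -7, -4, -2, 1, 4, 9, 12, 20}
|A + A| = 9

|A + A| = 9


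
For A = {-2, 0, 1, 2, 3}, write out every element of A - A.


A - A = {a - a' : a, a' ∈ A}.
Compute a - a' for each ordered pair (a, a'):
a = -2: -2--2=0, -2-0=-2, -2-1=-3, -2-2=-4, -2-3=-5
a = 0: 0--2=2, 0-0=0, 0-1=-1, 0-2=-2, 0-3=-3
a = 1: 1--2=3, 1-0=1, 1-1=0, 1-2=-1, 1-3=-2
a = 2: 2--2=4, 2-0=2, 2-1=1, 2-2=0, 2-3=-1
a = 3: 3--2=5, 3-0=3, 3-1=2, 3-2=1, 3-3=0
Collecting distinct values (and noting 0 appears from a-a):
A - A = {-5, -4, -3, -2, -1, 0, 1, 2, 3, 4, 5}
|A - A| = 11

A - A = {-5, -4, -3, -2, -1, 0, 1, 2, 3, 4, 5}


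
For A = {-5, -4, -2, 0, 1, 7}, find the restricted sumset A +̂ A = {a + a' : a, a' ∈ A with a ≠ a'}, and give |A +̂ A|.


Restricted sumset: A +̂ A = {a + a' : a ∈ A, a' ∈ A, a ≠ a'}.
Equivalently, take A + A and drop any sum 2a that is achievable ONLY as a + a for a ∈ A (i.e. sums representable only with equal summands).
Enumerate pairs (a, a') with a < a' (symmetric, so each unordered pair gives one sum; this covers all a ≠ a'):
  -5 + -4 = -9
  -5 + -2 = -7
  -5 + 0 = -5
  -5 + 1 = -4
  -5 + 7 = 2
  -4 + -2 = -6
  -4 + 0 = -4
  -4 + 1 = -3
  -4 + 7 = 3
  -2 + 0 = -2
  -2 + 1 = -1
  -2 + 7 = 5
  0 + 1 = 1
  0 + 7 = 7
  1 + 7 = 8
Collected distinct sums: {-9, -7, -6, -5, -4, -3, -2, -1, 1, 2, 3, 5, 7, 8}
|A +̂ A| = 14
(Reference bound: |A +̂ A| ≥ 2|A| - 3 for |A| ≥ 2, with |A| = 6 giving ≥ 9.)

|A +̂ A| = 14


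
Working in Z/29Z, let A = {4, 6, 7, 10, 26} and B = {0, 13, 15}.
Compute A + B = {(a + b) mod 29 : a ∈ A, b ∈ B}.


Work in Z/29Z: reduce every sum a + b modulo 29.
Enumerate all 15 pairs:
a = 4: 4+0=4, 4+13=17, 4+15=19
a = 6: 6+0=6, 6+13=19, 6+15=21
a = 7: 7+0=7, 7+13=20, 7+15=22
a = 10: 10+0=10, 10+13=23, 10+15=25
a = 26: 26+0=26, 26+13=10, 26+15=12
Distinct residues collected: {4, 6, 7, 10, 12, 17, 19, 20, 21, 22, 23, 25, 26}
|A + B| = 13 (out of 29 total residues).

A + B = {4, 6, 7, 10, 12, 17, 19, 20, 21, 22, 23, 25, 26}


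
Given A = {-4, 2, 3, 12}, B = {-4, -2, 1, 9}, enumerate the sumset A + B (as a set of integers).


A + B = {a + b : a ∈ A, b ∈ B}.
Enumerate all |A|·|B| = 4·4 = 16 pairs (a, b) and collect distinct sums.
a = -4: -4+-4=-8, -4+-2=-6, -4+1=-3, -4+9=5
a = 2: 2+-4=-2, 2+-2=0, 2+1=3, 2+9=11
a = 3: 3+-4=-1, 3+-2=1, 3+1=4, 3+9=12
a = 12: 12+-4=8, 12+-2=10, 12+1=13, 12+9=21
Collecting distinct sums: A + B = {-8, -6, -3, -2, -1, 0, 1, 3, 4, 5, 8, 10, 11, 12, 13, 21}
|A + B| = 16

A + B = {-8, -6, -3, -2, -1, 0, 1, 3, 4, 5, 8, 10, 11, 12, 13, 21}


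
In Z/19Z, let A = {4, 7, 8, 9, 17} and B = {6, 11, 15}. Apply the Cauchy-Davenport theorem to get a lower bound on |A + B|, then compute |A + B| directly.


Cauchy-Davenport: |A + B| ≥ min(p, |A| + |B| - 1) for A, B nonempty in Z/pZ.
|A| = 5, |B| = 3, p = 19.
CD lower bound = min(19, 5 + 3 - 1) = min(19, 7) = 7.
Compute A + B mod 19 directly:
a = 4: 4+6=10, 4+11=15, 4+15=0
a = 7: 7+6=13, 7+11=18, 7+15=3
a = 8: 8+6=14, 8+11=0, 8+15=4
a = 9: 9+6=15, 9+11=1, 9+15=5
a = 17: 17+6=4, 17+11=9, 17+15=13
A + B = {0, 1, 3, 4, 5, 9, 10, 13, 14, 15, 18}, so |A + B| = 11.
Verify: 11 ≥ 7? Yes ✓.

CD lower bound = 7, actual |A + B| = 11.


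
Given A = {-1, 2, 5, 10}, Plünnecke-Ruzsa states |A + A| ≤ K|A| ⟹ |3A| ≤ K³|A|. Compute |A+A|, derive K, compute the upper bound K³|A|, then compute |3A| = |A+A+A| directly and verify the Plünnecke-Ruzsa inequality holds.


|A| = 4.
Step 1: Compute A + A by enumerating all 16 pairs.
A + A = {-2, 1, 4, 7, 9, 10, 12, 15, 20}, so |A + A| = 9.
Step 2: Doubling constant K = |A + A|/|A| = 9/4 = 9/4 ≈ 2.2500.
Step 3: Plünnecke-Ruzsa gives |3A| ≤ K³·|A| = (2.2500)³ · 4 ≈ 45.5625.
Step 4: Compute 3A = A + A + A directly by enumerating all triples (a,b,c) ∈ A³; |3A| = 16.
Step 5: Check 16 ≤ 45.5625? Yes ✓.

K = 9/4, Plünnecke-Ruzsa bound K³|A| ≈ 45.5625, |3A| = 16, inequality holds.


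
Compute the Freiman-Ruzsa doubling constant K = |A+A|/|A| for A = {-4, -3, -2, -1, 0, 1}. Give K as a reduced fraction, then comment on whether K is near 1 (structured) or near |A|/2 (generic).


|A| = 6.
Compute A + A by enumerating all 36 pairs.
A + A = {-8, -7, -6, -5, -4, -3, -2, -1, 0, 1, 2}, so |A + A| = 11.
K = |A + A| / |A| = 11/6 (already in lowest terms) ≈ 1.8333.
Reference: AP of size 6 gives K = 11/6 ≈ 1.8333; a fully generic set of size 6 gives K ≈ 3.5000.

|A| = 6, |A + A| = 11, K = 11/6.


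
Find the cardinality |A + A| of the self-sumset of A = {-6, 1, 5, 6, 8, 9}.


A + A = {a + a' : a, a' ∈ A}; |A| = 6.
General bounds: 2|A| - 1 ≤ |A + A| ≤ |A|(|A|+1)/2, i.e. 11 ≤ |A + A| ≤ 21.
Lower bound 2|A|-1 is attained iff A is an arithmetic progression.
Enumerate sums a + a' for a ≤ a' (symmetric, so this suffices):
a = -6: -6+-6=-12, -6+1=-5, -6+5=-1, -6+6=0, -6+8=2, -6+9=3
a = 1: 1+1=2, 1+5=6, 1+6=7, 1+8=9, 1+9=10
a = 5: 5+5=10, 5+6=11, 5+8=13, 5+9=14
a = 6: 6+6=12, 6+8=14, 6+9=15
a = 8: 8+8=16, 8+9=17
a = 9: 9+9=18
Distinct sums: {-12, -5, -1, 0, 2, 3, 6, 7, 9, 10, 11, 12, 13, 14, 15, 16, 17, 18}
|A + A| = 18

|A + A| = 18


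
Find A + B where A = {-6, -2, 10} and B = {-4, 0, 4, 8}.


A + B = {a + b : a ∈ A, b ∈ B}.
Enumerate all |A|·|B| = 3·4 = 12 pairs (a, b) and collect distinct sums.
a = -6: -6+-4=-10, -6+0=-6, -6+4=-2, -6+8=2
a = -2: -2+-4=-6, -2+0=-2, -2+4=2, -2+8=6
a = 10: 10+-4=6, 10+0=10, 10+4=14, 10+8=18
Collecting distinct sums: A + B = {-10, -6, -2, 2, 6, 10, 14, 18}
|A + B| = 8

A + B = {-10, -6, -2, 2, 6, 10, 14, 18}


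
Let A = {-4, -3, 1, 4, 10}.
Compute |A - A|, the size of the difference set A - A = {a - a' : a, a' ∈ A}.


A - A = {a - a' : a, a' ∈ A}; |A| = 5.
Bounds: 2|A|-1 ≤ |A - A| ≤ |A|² - |A| + 1, i.e. 9 ≤ |A - A| ≤ 21.
Note: 0 ∈ A - A always (from a - a). The set is symmetric: if d ∈ A - A then -d ∈ A - A.
Enumerate nonzero differences d = a - a' with a > a' (then include -d):
Positive differences: {1, 3, 4, 5, 6, 7, 8, 9, 13, 14}
Full difference set: {0} ∪ (positive diffs) ∪ (negative diffs).
|A - A| = 1 + 2·10 = 21 (matches direct enumeration: 21).

|A - A| = 21


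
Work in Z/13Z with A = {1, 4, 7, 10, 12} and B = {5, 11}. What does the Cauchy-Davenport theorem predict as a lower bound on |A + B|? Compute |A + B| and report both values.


Cauchy-Davenport: |A + B| ≥ min(p, |A| + |B| - 1) for A, B nonempty in Z/pZ.
|A| = 5, |B| = 2, p = 13.
CD lower bound = min(13, 5 + 2 - 1) = min(13, 6) = 6.
Compute A + B mod 13 directly:
a = 1: 1+5=6, 1+11=12
a = 4: 4+5=9, 4+11=2
a = 7: 7+5=12, 7+11=5
a = 10: 10+5=2, 10+11=8
a = 12: 12+5=4, 12+11=10
A + B = {2, 4, 5, 6, 8, 9, 10, 12}, so |A + B| = 8.
Verify: 8 ≥ 6? Yes ✓.

CD lower bound = 6, actual |A + B| = 8.


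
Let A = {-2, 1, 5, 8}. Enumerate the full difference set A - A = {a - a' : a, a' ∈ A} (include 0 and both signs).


A - A = {a - a' : a, a' ∈ A}.
Compute a - a' for each ordered pair (a, a'):
a = -2: -2--2=0, -2-1=-3, -2-5=-7, -2-8=-10
a = 1: 1--2=3, 1-1=0, 1-5=-4, 1-8=-7
a = 5: 5--2=7, 5-1=4, 5-5=0, 5-8=-3
a = 8: 8--2=10, 8-1=7, 8-5=3, 8-8=0
Collecting distinct values (and noting 0 appears from a-a):
A - A = {-10, -7, -4, -3, 0, 3, 4, 7, 10}
|A - A| = 9

A - A = {-10, -7, -4, -3, 0, 3, 4, 7, 10}


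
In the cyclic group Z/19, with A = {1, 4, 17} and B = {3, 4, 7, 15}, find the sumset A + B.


Work in Z/19Z: reduce every sum a + b modulo 19.
Enumerate all 12 pairs:
a = 1: 1+3=4, 1+4=5, 1+7=8, 1+15=16
a = 4: 4+3=7, 4+4=8, 4+7=11, 4+15=0
a = 17: 17+3=1, 17+4=2, 17+7=5, 17+15=13
Distinct residues collected: {0, 1, 2, 4, 5, 7, 8, 11, 13, 16}
|A + B| = 10 (out of 19 total residues).

A + B = {0, 1, 2, 4, 5, 7, 8, 11, 13, 16}


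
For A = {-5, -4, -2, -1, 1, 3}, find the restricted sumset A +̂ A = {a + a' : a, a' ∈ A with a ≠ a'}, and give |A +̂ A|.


Restricted sumset: A +̂ A = {a + a' : a ∈ A, a' ∈ A, a ≠ a'}.
Equivalently, take A + A and drop any sum 2a that is achievable ONLY as a + a for a ∈ A (i.e. sums representable only with equal summands).
Enumerate pairs (a, a') with a < a' (symmetric, so each unordered pair gives one sum; this covers all a ≠ a'):
  -5 + -4 = -9
  -5 + -2 = -7
  -5 + -1 = -6
  -5 + 1 = -4
  -5 + 3 = -2
  -4 + -2 = -6
  -4 + -1 = -5
  -4 + 1 = -3
  -4 + 3 = -1
  -2 + -1 = -3
  -2 + 1 = -1
  -2 + 3 = 1
  -1 + 1 = 0
  -1 + 3 = 2
  1 + 3 = 4
Collected distinct sums: {-9, -7, -6, -5, -4, -3, -2, -1, 0, 1, 2, 4}
|A +̂ A| = 12
(Reference bound: |A +̂ A| ≥ 2|A| - 3 for |A| ≥ 2, with |A| = 6 giving ≥ 9.)

|A +̂ A| = 12


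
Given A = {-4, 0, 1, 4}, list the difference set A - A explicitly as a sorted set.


A - A = {a - a' : a, a' ∈ A}.
Compute a - a' for each ordered pair (a, a'):
a = -4: -4--4=0, -4-0=-4, -4-1=-5, -4-4=-8
a = 0: 0--4=4, 0-0=0, 0-1=-1, 0-4=-4
a = 1: 1--4=5, 1-0=1, 1-1=0, 1-4=-3
a = 4: 4--4=8, 4-0=4, 4-1=3, 4-4=0
Collecting distinct values (and noting 0 appears from a-a):
A - A = {-8, -5, -4, -3, -1, 0, 1, 3, 4, 5, 8}
|A - A| = 11

A - A = {-8, -5, -4, -3, -1, 0, 1, 3, 4, 5, 8}


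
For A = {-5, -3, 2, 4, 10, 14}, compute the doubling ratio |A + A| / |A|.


|A| = 6.
Compute A + A by enumerating all 36 pairs.
A + A = {-10, -8, -6, -3, -1, 1, 4, 5, 6, 7, 8, 9, 11, 12, 14, 16, 18, 20, 24, 28}, so |A + A| = 20.
K = |A + A| / |A| = 20/6 = 10/3 ≈ 3.3333.
Reference: AP of size 6 gives K = 11/6 ≈ 1.8333; a fully generic set of size 6 gives K ≈ 3.5000.

|A| = 6, |A + A| = 20, K = 20/6 = 10/3.


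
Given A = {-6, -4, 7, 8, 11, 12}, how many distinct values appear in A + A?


A + A = {a + a' : a, a' ∈ A}; |A| = 6.
General bounds: 2|A| - 1 ≤ |A + A| ≤ |A|(|A|+1)/2, i.e. 11 ≤ |A + A| ≤ 21.
Lower bound 2|A|-1 is attained iff A is an arithmetic progression.
Enumerate sums a + a' for a ≤ a' (symmetric, so this suffices):
a = -6: -6+-6=-12, -6+-4=-10, -6+7=1, -6+8=2, -6+11=5, -6+12=6
a = -4: -4+-4=-8, -4+7=3, -4+8=4, -4+11=7, -4+12=8
a = 7: 7+7=14, 7+8=15, 7+11=18, 7+12=19
a = 8: 8+8=16, 8+11=19, 8+12=20
a = 11: 11+11=22, 11+12=23
a = 12: 12+12=24
Distinct sums: {-12, -10, -8, 1, 2, 3, 4, 5, 6, 7, 8, 14, 15, 16, 18, 19, 20, 22, 23, 24}
|A + A| = 20

|A + A| = 20


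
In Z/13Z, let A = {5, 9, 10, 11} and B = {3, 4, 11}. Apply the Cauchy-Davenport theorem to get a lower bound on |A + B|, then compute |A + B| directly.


Cauchy-Davenport: |A + B| ≥ min(p, |A| + |B| - 1) for A, B nonempty in Z/pZ.
|A| = 4, |B| = 3, p = 13.
CD lower bound = min(13, 4 + 3 - 1) = min(13, 6) = 6.
Compute A + B mod 13 directly:
a = 5: 5+3=8, 5+4=9, 5+11=3
a = 9: 9+3=12, 9+4=0, 9+11=7
a = 10: 10+3=0, 10+4=1, 10+11=8
a = 11: 11+3=1, 11+4=2, 11+11=9
A + B = {0, 1, 2, 3, 7, 8, 9, 12}, so |A + B| = 8.
Verify: 8 ≥ 6? Yes ✓.

CD lower bound = 6, actual |A + B| = 8.


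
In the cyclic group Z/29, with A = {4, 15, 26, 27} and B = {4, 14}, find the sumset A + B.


Work in Z/29Z: reduce every sum a + b modulo 29.
Enumerate all 8 pairs:
a = 4: 4+4=8, 4+14=18
a = 15: 15+4=19, 15+14=0
a = 26: 26+4=1, 26+14=11
a = 27: 27+4=2, 27+14=12
Distinct residues collected: {0, 1, 2, 8, 11, 12, 18, 19}
|A + B| = 8 (out of 29 total residues).

A + B = {0, 1, 2, 8, 11, 12, 18, 19}


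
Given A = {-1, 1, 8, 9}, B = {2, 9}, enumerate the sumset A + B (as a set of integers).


A + B = {a + b : a ∈ A, b ∈ B}.
Enumerate all |A|·|B| = 4·2 = 8 pairs (a, b) and collect distinct sums.
a = -1: -1+2=1, -1+9=8
a = 1: 1+2=3, 1+9=10
a = 8: 8+2=10, 8+9=17
a = 9: 9+2=11, 9+9=18
Collecting distinct sums: A + B = {1, 3, 8, 10, 11, 17, 18}
|A + B| = 7

A + B = {1, 3, 8, 10, 11, 17, 18}


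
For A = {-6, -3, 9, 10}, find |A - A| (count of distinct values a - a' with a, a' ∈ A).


A - A = {a - a' : a, a' ∈ A}; |A| = 4.
Bounds: 2|A|-1 ≤ |A - A| ≤ |A|² - |A| + 1, i.e. 7 ≤ |A - A| ≤ 13.
Note: 0 ∈ A - A always (from a - a). The set is symmetric: if d ∈ A - A then -d ∈ A - A.
Enumerate nonzero differences d = a - a' with a > a' (then include -d):
Positive differences: {1, 3, 12, 13, 15, 16}
Full difference set: {0} ∪ (positive diffs) ∪ (negative diffs).
|A - A| = 1 + 2·6 = 13 (matches direct enumeration: 13).

|A - A| = 13


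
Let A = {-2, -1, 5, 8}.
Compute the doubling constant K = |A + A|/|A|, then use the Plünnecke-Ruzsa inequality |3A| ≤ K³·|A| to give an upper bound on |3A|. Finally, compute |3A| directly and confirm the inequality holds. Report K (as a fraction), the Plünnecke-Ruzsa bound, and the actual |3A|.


|A| = 4.
Step 1: Compute A + A by enumerating all 16 pairs.
A + A = {-4, -3, -2, 3, 4, 6, 7, 10, 13, 16}, so |A + A| = 10.
Step 2: Doubling constant K = |A + A|/|A| = 10/4 = 10/4 ≈ 2.5000.
Step 3: Plünnecke-Ruzsa gives |3A| ≤ K³·|A| = (2.5000)³ · 4 ≈ 62.5000.
Step 4: Compute 3A = A + A + A directly by enumerating all triples (a,b,c) ∈ A³; |3A| = 19.
Step 5: Check 19 ≤ 62.5000? Yes ✓.

K = 10/4, Plünnecke-Ruzsa bound K³|A| ≈ 62.5000, |3A| = 19, inequality holds.


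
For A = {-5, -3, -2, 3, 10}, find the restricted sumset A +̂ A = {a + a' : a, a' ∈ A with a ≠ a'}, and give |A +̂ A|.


Restricted sumset: A +̂ A = {a + a' : a ∈ A, a' ∈ A, a ≠ a'}.
Equivalently, take A + A and drop any sum 2a that is achievable ONLY as a + a for a ∈ A (i.e. sums representable only with equal summands).
Enumerate pairs (a, a') with a < a' (symmetric, so each unordered pair gives one sum; this covers all a ≠ a'):
  -5 + -3 = -8
  -5 + -2 = -7
  -5 + 3 = -2
  -5 + 10 = 5
  -3 + -2 = -5
  -3 + 3 = 0
  -3 + 10 = 7
  -2 + 3 = 1
  -2 + 10 = 8
  3 + 10 = 13
Collected distinct sums: {-8, -7, -5, -2, 0, 1, 5, 7, 8, 13}
|A +̂ A| = 10
(Reference bound: |A +̂ A| ≥ 2|A| - 3 for |A| ≥ 2, with |A| = 5 giving ≥ 7.)

|A +̂ A| = 10


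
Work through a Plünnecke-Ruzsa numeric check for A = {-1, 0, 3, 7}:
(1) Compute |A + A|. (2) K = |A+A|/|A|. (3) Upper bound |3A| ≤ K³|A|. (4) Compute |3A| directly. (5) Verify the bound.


|A| = 4.
Step 1: Compute A + A by enumerating all 16 pairs.
A + A = {-2, -1, 0, 2, 3, 6, 7, 10, 14}, so |A + A| = 9.
Step 2: Doubling constant K = |A + A|/|A| = 9/4 = 9/4 ≈ 2.2500.
Step 3: Plünnecke-Ruzsa gives |3A| ≤ K³·|A| = (2.2500)³ · 4 ≈ 45.5625.
Step 4: Compute 3A = A + A + A directly by enumerating all triples (a,b,c) ∈ A³; |3A| = 16.
Step 5: Check 16 ≤ 45.5625? Yes ✓.

K = 9/4, Plünnecke-Ruzsa bound K³|A| ≈ 45.5625, |3A| = 16, inequality holds.


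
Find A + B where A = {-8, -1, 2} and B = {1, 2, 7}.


A + B = {a + b : a ∈ A, b ∈ B}.
Enumerate all |A|·|B| = 3·3 = 9 pairs (a, b) and collect distinct sums.
a = -8: -8+1=-7, -8+2=-6, -8+7=-1
a = -1: -1+1=0, -1+2=1, -1+7=6
a = 2: 2+1=3, 2+2=4, 2+7=9
Collecting distinct sums: A + B = {-7, -6, -1, 0, 1, 3, 4, 6, 9}
|A + B| = 9

A + B = {-7, -6, -1, 0, 1, 3, 4, 6, 9}


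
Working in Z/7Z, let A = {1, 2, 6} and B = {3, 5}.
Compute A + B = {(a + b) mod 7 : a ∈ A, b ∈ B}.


Work in Z/7Z: reduce every sum a + b modulo 7.
Enumerate all 6 pairs:
a = 1: 1+3=4, 1+5=6
a = 2: 2+3=5, 2+5=0
a = 6: 6+3=2, 6+5=4
Distinct residues collected: {0, 2, 4, 5, 6}
|A + B| = 5 (out of 7 total residues).

A + B = {0, 2, 4, 5, 6}


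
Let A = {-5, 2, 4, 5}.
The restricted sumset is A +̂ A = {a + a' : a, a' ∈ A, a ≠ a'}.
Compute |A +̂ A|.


Restricted sumset: A +̂ A = {a + a' : a ∈ A, a' ∈ A, a ≠ a'}.
Equivalently, take A + A and drop any sum 2a that is achievable ONLY as a + a for a ∈ A (i.e. sums representable only with equal summands).
Enumerate pairs (a, a') with a < a' (symmetric, so each unordered pair gives one sum; this covers all a ≠ a'):
  -5 + 2 = -3
  -5 + 4 = -1
  -5 + 5 = 0
  2 + 4 = 6
  2 + 5 = 7
  4 + 5 = 9
Collected distinct sums: {-3, -1, 0, 6, 7, 9}
|A +̂ A| = 6
(Reference bound: |A +̂ A| ≥ 2|A| - 3 for |A| ≥ 2, with |A| = 4 giving ≥ 5.)

|A +̂ A| = 6


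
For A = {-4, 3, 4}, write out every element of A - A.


A - A = {a - a' : a, a' ∈ A}.
Compute a - a' for each ordered pair (a, a'):
a = -4: -4--4=0, -4-3=-7, -4-4=-8
a = 3: 3--4=7, 3-3=0, 3-4=-1
a = 4: 4--4=8, 4-3=1, 4-4=0
Collecting distinct values (and noting 0 appears from a-a):
A - A = {-8, -7, -1, 0, 1, 7, 8}
|A - A| = 7

A - A = {-8, -7, -1, 0, 1, 7, 8}


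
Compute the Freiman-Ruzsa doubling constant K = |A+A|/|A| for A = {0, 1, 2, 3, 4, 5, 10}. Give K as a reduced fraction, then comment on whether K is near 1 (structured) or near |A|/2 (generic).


|A| = 7.
Compute A + A by enumerating all 49 pairs.
A + A = {0, 1, 2, 3, 4, 5, 6, 7, 8, 9, 10, 11, 12, 13, 14, 15, 20}, so |A + A| = 17.
K = |A + A| / |A| = 17/7 (already in lowest terms) ≈ 2.4286.
Reference: AP of size 7 gives K = 13/7 ≈ 1.8571; a fully generic set of size 7 gives K ≈ 4.0000.

|A| = 7, |A + A| = 17, K = 17/7.


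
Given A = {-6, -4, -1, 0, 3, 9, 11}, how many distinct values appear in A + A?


A + A = {a + a' : a, a' ∈ A}; |A| = 7.
General bounds: 2|A| - 1 ≤ |A + A| ≤ |A|(|A|+1)/2, i.e. 13 ≤ |A + A| ≤ 28.
Lower bound 2|A|-1 is attained iff A is an arithmetic progression.
Enumerate sums a + a' for a ≤ a' (symmetric, so this suffices):
a = -6: -6+-6=-12, -6+-4=-10, -6+-1=-7, -6+0=-6, -6+3=-3, -6+9=3, -6+11=5
a = -4: -4+-4=-8, -4+-1=-5, -4+0=-4, -4+3=-1, -4+9=5, -4+11=7
a = -1: -1+-1=-2, -1+0=-1, -1+3=2, -1+9=8, -1+11=10
a = 0: 0+0=0, 0+3=3, 0+9=9, 0+11=11
a = 3: 3+3=6, 3+9=12, 3+11=14
a = 9: 9+9=18, 9+11=20
a = 11: 11+11=22
Distinct sums: {-12, -10, -8, -7, -6, -5, -4, -3, -2, -1, 0, 2, 3, 5, 6, 7, 8, 9, 10, 11, 12, 14, 18, 20, 22}
|A + A| = 25

|A + A| = 25


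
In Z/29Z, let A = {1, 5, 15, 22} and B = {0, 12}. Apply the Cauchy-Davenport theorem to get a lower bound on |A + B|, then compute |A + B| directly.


Cauchy-Davenport: |A + B| ≥ min(p, |A| + |B| - 1) for A, B nonempty in Z/pZ.
|A| = 4, |B| = 2, p = 29.
CD lower bound = min(29, 4 + 2 - 1) = min(29, 5) = 5.
Compute A + B mod 29 directly:
a = 1: 1+0=1, 1+12=13
a = 5: 5+0=5, 5+12=17
a = 15: 15+0=15, 15+12=27
a = 22: 22+0=22, 22+12=5
A + B = {1, 5, 13, 15, 17, 22, 27}, so |A + B| = 7.
Verify: 7 ≥ 5? Yes ✓.

CD lower bound = 5, actual |A + B| = 7.


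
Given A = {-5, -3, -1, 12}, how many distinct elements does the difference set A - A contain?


A - A = {a - a' : a, a' ∈ A}; |A| = 4.
Bounds: 2|A|-1 ≤ |A - A| ≤ |A|² - |A| + 1, i.e. 7 ≤ |A - A| ≤ 13.
Note: 0 ∈ A - A always (from a - a). The set is symmetric: if d ∈ A - A then -d ∈ A - A.
Enumerate nonzero differences d = a - a' with a > a' (then include -d):
Positive differences: {2, 4, 13, 15, 17}
Full difference set: {0} ∪ (positive diffs) ∪ (negative diffs).
|A - A| = 1 + 2·5 = 11 (matches direct enumeration: 11).

|A - A| = 11


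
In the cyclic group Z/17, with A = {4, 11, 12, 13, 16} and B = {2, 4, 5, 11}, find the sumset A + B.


Work in Z/17Z: reduce every sum a + b modulo 17.
Enumerate all 20 pairs:
a = 4: 4+2=6, 4+4=8, 4+5=9, 4+11=15
a = 11: 11+2=13, 11+4=15, 11+5=16, 11+11=5
a = 12: 12+2=14, 12+4=16, 12+5=0, 12+11=6
a = 13: 13+2=15, 13+4=0, 13+5=1, 13+11=7
a = 16: 16+2=1, 16+4=3, 16+5=4, 16+11=10
Distinct residues collected: {0, 1, 3, 4, 5, 6, 7, 8, 9, 10, 13, 14, 15, 16}
|A + B| = 14 (out of 17 total residues).

A + B = {0, 1, 3, 4, 5, 6, 7, 8, 9, 10, 13, 14, 15, 16}


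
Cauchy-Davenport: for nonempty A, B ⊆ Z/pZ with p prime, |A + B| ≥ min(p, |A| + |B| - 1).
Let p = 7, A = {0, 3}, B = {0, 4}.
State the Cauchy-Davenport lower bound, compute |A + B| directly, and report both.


Cauchy-Davenport: |A + B| ≥ min(p, |A| + |B| - 1) for A, B nonempty in Z/pZ.
|A| = 2, |B| = 2, p = 7.
CD lower bound = min(7, 2 + 2 - 1) = min(7, 3) = 3.
Compute A + B mod 7 directly:
a = 0: 0+0=0, 0+4=4
a = 3: 3+0=3, 3+4=0
A + B = {0, 3, 4}, so |A + B| = 3.
Verify: 3 ≥ 3? Yes ✓.

CD lower bound = 3, actual |A + B| = 3.


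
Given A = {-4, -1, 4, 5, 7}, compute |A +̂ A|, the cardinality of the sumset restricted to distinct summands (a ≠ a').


Restricted sumset: A +̂ A = {a + a' : a ∈ A, a' ∈ A, a ≠ a'}.
Equivalently, take A + A and drop any sum 2a that is achievable ONLY as a + a for a ∈ A (i.e. sums representable only with equal summands).
Enumerate pairs (a, a') with a < a' (symmetric, so each unordered pair gives one sum; this covers all a ≠ a'):
  -4 + -1 = -5
  -4 + 4 = 0
  -4 + 5 = 1
  -4 + 7 = 3
  -1 + 4 = 3
  -1 + 5 = 4
  -1 + 7 = 6
  4 + 5 = 9
  4 + 7 = 11
  5 + 7 = 12
Collected distinct sums: {-5, 0, 1, 3, 4, 6, 9, 11, 12}
|A +̂ A| = 9
(Reference bound: |A +̂ A| ≥ 2|A| - 3 for |A| ≥ 2, with |A| = 5 giving ≥ 7.)

|A +̂ A| = 9


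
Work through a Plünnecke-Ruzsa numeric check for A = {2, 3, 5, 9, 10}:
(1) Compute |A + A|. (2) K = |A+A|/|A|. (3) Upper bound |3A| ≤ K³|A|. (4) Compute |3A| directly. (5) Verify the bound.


|A| = 5.
Step 1: Compute A + A by enumerating all 25 pairs.
A + A = {4, 5, 6, 7, 8, 10, 11, 12, 13, 14, 15, 18, 19, 20}, so |A + A| = 14.
Step 2: Doubling constant K = |A + A|/|A| = 14/5 = 14/5 ≈ 2.8000.
Step 3: Plünnecke-Ruzsa gives |3A| ≤ K³·|A| = (2.8000)³ · 5 ≈ 109.7600.
Step 4: Compute 3A = A + A + A directly by enumerating all triples (a,b,c) ∈ A³; |3A| = 24.
Step 5: Check 24 ≤ 109.7600? Yes ✓.

K = 14/5, Plünnecke-Ruzsa bound K³|A| ≈ 109.7600, |3A| = 24, inequality holds.


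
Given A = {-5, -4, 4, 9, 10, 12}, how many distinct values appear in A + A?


A + A = {a + a' : a, a' ∈ A}; |A| = 6.
General bounds: 2|A| - 1 ≤ |A + A| ≤ |A|(|A|+1)/2, i.e. 11 ≤ |A + A| ≤ 21.
Lower bound 2|A|-1 is attained iff A is an arithmetic progression.
Enumerate sums a + a' for a ≤ a' (symmetric, so this suffices):
a = -5: -5+-5=-10, -5+-4=-9, -5+4=-1, -5+9=4, -5+10=5, -5+12=7
a = -4: -4+-4=-8, -4+4=0, -4+9=5, -4+10=6, -4+12=8
a = 4: 4+4=8, 4+9=13, 4+10=14, 4+12=16
a = 9: 9+9=18, 9+10=19, 9+12=21
a = 10: 10+10=20, 10+12=22
a = 12: 12+12=24
Distinct sums: {-10, -9, -8, -1, 0, 4, 5, 6, 7, 8, 13, 14, 16, 18, 19, 20, 21, 22, 24}
|A + A| = 19

|A + A| = 19


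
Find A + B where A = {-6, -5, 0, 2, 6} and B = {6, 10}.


A + B = {a + b : a ∈ A, b ∈ B}.
Enumerate all |A|·|B| = 5·2 = 10 pairs (a, b) and collect distinct sums.
a = -6: -6+6=0, -6+10=4
a = -5: -5+6=1, -5+10=5
a = 0: 0+6=6, 0+10=10
a = 2: 2+6=8, 2+10=12
a = 6: 6+6=12, 6+10=16
Collecting distinct sums: A + B = {0, 1, 4, 5, 6, 8, 10, 12, 16}
|A + B| = 9

A + B = {0, 1, 4, 5, 6, 8, 10, 12, 16}


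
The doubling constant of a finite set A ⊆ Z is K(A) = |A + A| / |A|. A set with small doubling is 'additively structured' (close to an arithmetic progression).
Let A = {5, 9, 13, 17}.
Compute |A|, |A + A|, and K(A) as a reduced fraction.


|A| = 4.
Compute A + A by enumerating all 16 pairs.
A + A = {10, 14, 18, 22, 26, 30, 34}, so |A + A| = 7.
K = |A + A| / |A| = 7/4 (already in lowest terms) ≈ 1.7500.
Reference: AP of size 4 gives K = 7/4 ≈ 1.7500; a fully generic set of size 4 gives K ≈ 2.5000.

|A| = 4, |A + A| = 7, K = 7/4.


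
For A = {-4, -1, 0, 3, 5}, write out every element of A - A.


A - A = {a - a' : a, a' ∈ A}.
Compute a - a' for each ordered pair (a, a'):
a = -4: -4--4=0, -4--1=-3, -4-0=-4, -4-3=-7, -4-5=-9
a = -1: -1--4=3, -1--1=0, -1-0=-1, -1-3=-4, -1-5=-6
a = 0: 0--4=4, 0--1=1, 0-0=0, 0-3=-3, 0-5=-5
a = 3: 3--4=7, 3--1=4, 3-0=3, 3-3=0, 3-5=-2
a = 5: 5--4=9, 5--1=6, 5-0=5, 5-3=2, 5-5=0
Collecting distinct values (and noting 0 appears from a-a):
A - A = {-9, -7, -6, -5, -4, -3, -2, -1, 0, 1, 2, 3, 4, 5, 6, 7, 9}
|A - A| = 17

A - A = {-9, -7, -6, -5, -4, -3, -2, -1, 0, 1, 2, 3, 4, 5, 6, 7, 9}


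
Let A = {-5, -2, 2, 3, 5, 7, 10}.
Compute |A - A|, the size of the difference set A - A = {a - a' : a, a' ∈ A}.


A - A = {a - a' : a, a' ∈ A}; |A| = 7.
Bounds: 2|A|-1 ≤ |A - A| ≤ |A|² - |A| + 1, i.e. 13 ≤ |A - A| ≤ 43.
Note: 0 ∈ A - A always (from a - a). The set is symmetric: if d ∈ A - A then -d ∈ A - A.
Enumerate nonzero differences d = a - a' with a > a' (then include -d):
Positive differences: {1, 2, 3, 4, 5, 7, 8, 9, 10, 12, 15}
Full difference set: {0} ∪ (positive diffs) ∪ (negative diffs).
|A - A| = 1 + 2·11 = 23 (matches direct enumeration: 23).

|A - A| = 23


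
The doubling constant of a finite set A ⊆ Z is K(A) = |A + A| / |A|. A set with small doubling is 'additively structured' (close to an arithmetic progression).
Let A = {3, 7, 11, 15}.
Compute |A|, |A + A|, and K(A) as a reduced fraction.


|A| = 4.
Compute A + A by enumerating all 16 pairs.
A + A = {6, 10, 14, 18, 22, 26, 30}, so |A + A| = 7.
K = |A + A| / |A| = 7/4 (already in lowest terms) ≈ 1.7500.
Reference: AP of size 4 gives K = 7/4 ≈ 1.7500; a fully generic set of size 4 gives K ≈ 2.5000.

|A| = 4, |A + A| = 7, K = 7/4.


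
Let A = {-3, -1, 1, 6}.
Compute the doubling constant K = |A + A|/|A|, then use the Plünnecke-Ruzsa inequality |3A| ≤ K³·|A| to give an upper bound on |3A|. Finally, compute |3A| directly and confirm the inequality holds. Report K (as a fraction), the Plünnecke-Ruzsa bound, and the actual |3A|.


|A| = 4.
Step 1: Compute A + A by enumerating all 16 pairs.
A + A = {-6, -4, -2, 0, 2, 3, 5, 7, 12}, so |A + A| = 9.
Step 2: Doubling constant K = |A + A|/|A| = 9/4 = 9/4 ≈ 2.2500.
Step 3: Plünnecke-Ruzsa gives |3A| ≤ K³·|A| = (2.2500)³ · 4 ≈ 45.5625.
Step 4: Compute 3A = A + A + A directly by enumerating all triples (a,b,c) ∈ A³; |3A| = 16.
Step 5: Check 16 ≤ 45.5625? Yes ✓.

K = 9/4, Plünnecke-Ruzsa bound K³|A| ≈ 45.5625, |3A| = 16, inequality holds.


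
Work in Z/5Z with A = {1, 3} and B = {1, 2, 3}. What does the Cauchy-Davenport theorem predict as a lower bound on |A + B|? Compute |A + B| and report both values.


Cauchy-Davenport: |A + B| ≥ min(p, |A| + |B| - 1) for A, B nonempty in Z/pZ.
|A| = 2, |B| = 3, p = 5.
CD lower bound = min(5, 2 + 3 - 1) = min(5, 4) = 4.
Compute A + B mod 5 directly:
a = 1: 1+1=2, 1+2=3, 1+3=4
a = 3: 3+1=4, 3+2=0, 3+3=1
A + B = {0, 1, 2, 3, 4}, so |A + B| = 5.
Verify: 5 ≥ 4? Yes ✓.

CD lower bound = 4, actual |A + B| = 5.


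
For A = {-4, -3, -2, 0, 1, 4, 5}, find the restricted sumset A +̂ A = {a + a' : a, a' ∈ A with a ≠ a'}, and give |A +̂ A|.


Restricted sumset: A +̂ A = {a + a' : a ∈ A, a' ∈ A, a ≠ a'}.
Equivalently, take A + A and drop any sum 2a that is achievable ONLY as a + a for a ∈ A (i.e. sums representable only with equal summands).
Enumerate pairs (a, a') with a < a' (symmetric, so each unordered pair gives one sum; this covers all a ≠ a'):
  -4 + -3 = -7
  -4 + -2 = -6
  -4 + 0 = -4
  -4 + 1 = -3
  -4 + 4 = 0
  -4 + 5 = 1
  -3 + -2 = -5
  -3 + 0 = -3
  -3 + 1 = -2
  -3 + 4 = 1
  -3 + 5 = 2
  -2 + 0 = -2
  -2 + 1 = -1
  -2 + 4 = 2
  -2 + 5 = 3
  0 + 1 = 1
  0 + 4 = 4
  0 + 5 = 5
  1 + 4 = 5
  1 + 5 = 6
  4 + 5 = 9
Collected distinct sums: {-7, -6, -5, -4, -3, -2, -1, 0, 1, 2, 3, 4, 5, 6, 9}
|A +̂ A| = 15
(Reference bound: |A +̂ A| ≥ 2|A| - 3 for |A| ≥ 2, with |A| = 7 giving ≥ 11.)

|A +̂ A| = 15


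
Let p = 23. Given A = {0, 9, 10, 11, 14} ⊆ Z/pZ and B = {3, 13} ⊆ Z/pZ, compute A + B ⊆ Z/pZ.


Work in Z/23Z: reduce every sum a + b modulo 23.
Enumerate all 10 pairs:
a = 0: 0+3=3, 0+13=13
a = 9: 9+3=12, 9+13=22
a = 10: 10+3=13, 10+13=0
a = 11: 11+3=14, 11+13=1
a = 14: 14+3=17, 14+13=4
Distinct residues collected: {0, 1, 3, 4, 12, 13, 14, 17, 22}
|A + B| = 9 (out of 23 total residues).

A + B = {0, 1, 3, 4, 12, 13, 14, 17, 22}


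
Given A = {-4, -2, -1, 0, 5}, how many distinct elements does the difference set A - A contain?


A - A = {a - a' : a, a' ∈ A}; |A| = 5.
Bounds: 2|A|-1 ≤ |A - A| ≤ |A|² - |A| + 1, i.e. 9 ≤ |A - A| ≤ 21.
Note: 0 ∈ A - A always (from a - a). The set is symmetric: if d ∈ A - A then -d ∈ A - A.
Enumerate nonzero differences d = a - a' with a > a' (then include -d):
Positive differences: {1, 2, 3, 4, 5, 6, 7, 9}
Full difference set: {0} ∪ (positive diffs) ∪ (negative diffs).
|A - A| = 1 + 2·8 = 17 (matches direct enumeration: 17).

|A - A| = 17


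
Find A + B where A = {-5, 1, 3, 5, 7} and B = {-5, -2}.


A + B = {a + b : a ∈ A, b ∈ B}.
Enumerate all |A|·|B| = 5·2 = 10 pairs (a, b) and collect distinct sums.
a = -5: -5+-5=-10, -5+-2=-7
a = 1: 1+-5=-4, 1+-2=-1
a = 3: 3+-5=-2, 3+-2=1
a = 5: 5+-5=0, 5+-2=3
a = 7: 7+-5=2, 7+-2=5
Collecting distinct sums: A + B = {-10, -7, -4, -2, -1, 0, 1, 2, 3, 5}
|A + B| = 10

A + B = {-10, -7, -4, -2, -1, 0, 1, 2, 3, 5}


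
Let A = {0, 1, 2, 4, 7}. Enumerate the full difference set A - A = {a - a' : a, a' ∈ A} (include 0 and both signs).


A - A = {a - a' : a, a' ∈ A}.
Compute a - a' for each ordered pair (a, a'):
a = 0: 0-0=0, 0-1=-1, 0-2=-2, 0-4=-4, 0-7=-7
a = 1: 1-0=1, 1-1=0, 1-2=-1, 1-4=-3, 1-7=-6
a = 2: 2-0=2, 2-1=1, 2-2=0, 2-4=-2, 2-7=-5
a = 4: 4-0=4, 4-1=3, 4-2=2, 4-4=0, 4-7=-3
a = 7: 7-0=7, 7-1=6, 7-2=5, 7-4=3, 7-7=0
Collecting distinct values (and noting 0 appears from a-a):
A - A = {-7, -6, -5, -4, -3, -2, -1, 0, 1, 2, 3, 4, 5, 6, 7}
|A - A| = 15

A - A = {-7, -6, -5, -4, -3, -2, -1, 0, 1, 2, 3, 4, 5, 6, 7}


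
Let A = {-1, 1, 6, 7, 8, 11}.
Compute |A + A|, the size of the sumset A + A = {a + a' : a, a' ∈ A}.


A + A = {a + a' : a, a' ∈ A}; |A| = 6.
General bounds: 2|A| - 1 ≤ |A + A| ≤ |A|(|A|+1)/2, i.e. 11 ≤ |A + A| ≤ 21.
Lower bound 2|A|-1 is attained iff A is an arithmetic progression.
Enumerate sums a + a' for a ≤ a' (symmetric, so this suffices):
a = -1: -1+-1=-2, -1+1=0, -1+6=5, -1+7=6, -1+8=7, -1+11=10
a = 1: 1+1=2, 1+6=7, 1+7=8, 1+8=9, 1+11=12
a = 6: 6+6=12, 6+7=13, 6+8=14, 6+11=17
a = 7: 7+7=14, 7+8=15, 7+11=18
a = 8: 8+8=16, 8+11=19
a = 11: 11+11=22
Distinct sums: {-2, 0, 2, 5, 6, 7, 8, 9, 10, 12, 13, 14, 15, 16, 17, 18, 19, 22}
|A + A| = 18

|A + A| = 18


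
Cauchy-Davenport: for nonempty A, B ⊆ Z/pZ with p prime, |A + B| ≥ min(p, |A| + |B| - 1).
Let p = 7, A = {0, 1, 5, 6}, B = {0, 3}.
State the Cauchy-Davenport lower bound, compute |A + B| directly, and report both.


Cauchy-Davenport: |A + B| ≥ min(p, |A| + |B| - 1) for A, B nonempty in Z/pZ.
|A| = 4, |B| = 2, p = 7.
CD lower bound = min(7, 4 + 2 - 1) = min(7, 5) = 5.
Compute A + B mod 7 directly:
a = 0: 0+0=0, 0+3=3
a = 1: 1+0=1, 1+3=4
a = 5: 5+0=5, 5+3=1
a = 6: 6+0=6, 6+3=2
A + B = {0, 1, 2, 3, 4, 5, 6}, so |A + B| = 7.
Verify: 7 ≥ 5? Yes ✓.

CD lower bound = 5, actual |A + B| = 7.


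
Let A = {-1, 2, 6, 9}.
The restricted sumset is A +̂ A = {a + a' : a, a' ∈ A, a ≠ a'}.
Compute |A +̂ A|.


Restricted sumset: A +̂ A = {a + a' : a ∈ A, a' ∈ A, a ≠ a'}.
Equivalently, take A + A and drop any sum 2a that is achievable ONLY as a + a for a ∈ A (i.e. sums representable only with equal summands).
Enumerate pairs (a, a') with a < a' (symmetric, so each unordered pair gives one sum; this covers all a ≠ a'):
  -1 + 2 = 1
  -1 + 6 = 5
  -1 + 9 = 8
  2 + 6 = 8
  2 + 9 = 11
  6 + 9 = 15
Collected distinct sums: {1, 5, 8, 11, 15}
|A +̂ A| = 5
(Reference bound: |A +̂ A| ≥ 2|A| - 3 for |A| ≥ 2, with |A| = 4 giving ≥ 5.)

|A +̂ A| = 5
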